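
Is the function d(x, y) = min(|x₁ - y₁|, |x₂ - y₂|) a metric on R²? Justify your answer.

No. d fails identity of indiscernibles: take x = (1, 0) and y = (1, 4). Then d(x,y) = min(|1 - 1|, |0 - 4|) = min(0, 4) = 0, yet x ≠ y.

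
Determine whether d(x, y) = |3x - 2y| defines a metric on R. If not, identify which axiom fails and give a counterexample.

No. d fails symmetry: d(5, 6) = |3·5 - 2·6| = |3| = 3, but d(6, 5) = |3·6 - 2·5| = |8| = 8. Since 3 ≠ 8, d(x,y) ≠ d(y,x) in general.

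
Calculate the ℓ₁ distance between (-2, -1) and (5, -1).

Σ|x_i - y_i| = |-2 - 5| + |-1 - (-1)| = 7 + 0 = 7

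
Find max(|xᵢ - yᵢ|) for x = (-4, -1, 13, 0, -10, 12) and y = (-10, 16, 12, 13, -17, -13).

max(|x_i - y_i|) = max(|-4 - (-10)|, |-1 - 16|, |13 - 12|, |0 - 13|, |-10 - (-17)|, |12 - (-13)|) = max(6, 17, 1, 13, 7, 25) = 25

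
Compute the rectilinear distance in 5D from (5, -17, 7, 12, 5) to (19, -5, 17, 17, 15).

Σ|x_i - y_i| = |5 - 19| + |-17 - (-5)| + |7 - 17| + |12 - 17| + |5 - 15| = 14 + 12 + 10 + 5 + 10 = 51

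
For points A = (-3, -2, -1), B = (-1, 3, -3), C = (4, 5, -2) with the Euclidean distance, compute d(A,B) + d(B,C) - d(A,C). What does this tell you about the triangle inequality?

d(A,B) = √(2² + 5² + 2²) = √33 ≈ 5.7446, d(B,C) = √(5² + 2² + 1²) = √30 ≈ 5.4772, d(A,C) = √(7² + 7² + 1²) = √99 ≈ 9.9499.
d(A,B) + d(B,C) - d(A,C) = 5.7446 + 5.4772 - 9.9499 = 11.2218 - 9.9499 = 1.2719 (to 4 decimal places). This is ≥ 0, so the triangle inequality holds for these points.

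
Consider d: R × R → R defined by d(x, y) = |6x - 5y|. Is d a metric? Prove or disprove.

No. d fails symmetry: d(6, 7) = |6·6 - 5·7| = |1| = 1, but d(7, 6) = |6·7 - 5·6| = |12| = 12. Since 1 ≠ 12, d(x,y) ≠ d(y,x) in general.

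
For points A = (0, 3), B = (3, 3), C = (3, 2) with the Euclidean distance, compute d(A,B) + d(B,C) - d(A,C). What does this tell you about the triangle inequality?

d(A,B) = √(3² + 0²) = √9 = 3, d(B,C) = √(0² + 1²) = √1 = 1, d(A,C) = √(3² + 1²) = √10 ≈ 3.1623.
d(A,B) + d(B,C) - d(A,C) = 3 + 1 - 3.1623 = 4 - 3.1623 = 0.8377 (to 4 decimal places). This is ≥ 0, so the triangle inequality holds for these points.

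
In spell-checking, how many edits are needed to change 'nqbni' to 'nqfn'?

Let D[i][j] be the edit distance between the first i characters of 'nqbni' and the first j characters of 'nqfn', with D[i][0] = i, D[0][j] = j, and D[i][j] = D[i-1][j-1] if the characters match, else 1 + min(D[i-1][j], D[i][j-1], D[i-1][j-1]). Filling the table (rows: prefixes of 'nqbni', columns: prefixes of 'nqfn'):
     ε  n  q  f  n
  ε  0  1  2  3  4
  n  1  0  1  2  3
  q  2  1  0  1  2
  b  3  2  1  1  2
  n  4  3  2  2  1
  i  5  4  3  3  2
The bottom-right entry gives D[5][4] = 2, so no sequence of fewer than 2 edits works. Backtracking through the table gives one optimal edit sequence (2 edits):
  nqbni → nqfni (sub b→f @3)
  nqfni → nqfn (del i @5)
Edit distance = 2.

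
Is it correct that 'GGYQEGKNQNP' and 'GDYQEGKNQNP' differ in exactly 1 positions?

Differing positions: 2. Hamming distance = 1, so the claim is true.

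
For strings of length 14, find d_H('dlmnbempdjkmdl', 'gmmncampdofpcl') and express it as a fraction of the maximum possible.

Differing positions: 1, 2, 5, 6, 10, 11, 12, 13. Hamming distance = 8. The maximum possible Hamming distance for length-14 strings is 14, so d_H/14 = 8/14 ≈ 0.5714.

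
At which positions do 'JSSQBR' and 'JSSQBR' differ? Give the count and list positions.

Differing positions: none. Hamming distance = 0.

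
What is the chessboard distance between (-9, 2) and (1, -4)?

max(|x_i - y_i|) = max(|-9 - 1|, |2 - (-4)|) = max(10, 6) = 10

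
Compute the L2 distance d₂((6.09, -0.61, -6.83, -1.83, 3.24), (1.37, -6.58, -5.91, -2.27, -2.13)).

√(Σ(x_i - y_i)²) = √((6.09 - 1.37)² + (-0.61 - (-6.58))² + (-6.83 - (-5.91))² + (-1.83 - (-2.27))² + (3.24 - (-2.13))²)
= √(4.72² + 5.97² + (-0.92)² + 0.44² + 5.37²) = √(22.2784 + 35.6409 + 0.8464 + 0.1936 + 28.8369) = √87.7962 ≈ 9.37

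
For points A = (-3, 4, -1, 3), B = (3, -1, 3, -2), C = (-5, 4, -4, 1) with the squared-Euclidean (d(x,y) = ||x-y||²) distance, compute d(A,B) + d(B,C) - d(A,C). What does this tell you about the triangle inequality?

d(A,B) = 6² + 5² + 4² + 5² = 102, d(B,C) = 8² + 5² + 7² + 3² = 147, d(A,C) = 2² + 0² + 3² + 2² = 17.
d(A,B) + d(B,C) - d(A,C) = 102 + 147 - 17 = 249 - 17 = 232. This is ≥ 0, so the triangle inequality holds for these points.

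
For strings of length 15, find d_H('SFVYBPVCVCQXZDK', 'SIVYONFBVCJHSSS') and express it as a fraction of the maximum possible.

Differing positions: 2, 5, 6, 7, 8, 11, 12, 13, 14, 15. Hamming distance = 10. The maximum possible Hamming distance for length-15 strings is 15, so d_H/15 = 10/15 ≈ 0.6667.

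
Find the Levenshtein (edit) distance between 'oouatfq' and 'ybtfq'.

Let D[i][j] be the edit distance between the first i characters of 'oouatfq' and the first j characters of 'ybtfq', with D[i][0] = i, D[0][j] = j, and D[i][j] = D[i-1][j-1] if the characters match, else 1 + min(D[i-1][j], D[i][j-1], D[i-1][j-1]). Filling the table (rows: prefixes of 'oouatfq', columns: prefixes of 'ybtfq'):
     ε  y  b  t  f  q
  ε  0  1  2  3  4  5
  o  1  1  2  3  4  5
  o  2  2  2  3  4  5
  u  3  3  3  3  4  5
  a  4  4  4  4  4  5
  t  5  5  5  4  5  5
  f  6  6  6  5  4  5
  q  7  7  7  6  5  4
The bottom-right entry gives D[7][5] = 4, so no sequence of fewer than 4 edits works. Backtracking through the table gives one optimal edit sequence (4 edits):
  oouatfq → ouatfq (del o @1)
  ouatfq → uatfq (del o @1)
  uatfq → yatfq (sub u→y @1)
  yatfq → ybtfq (sub a→b @2)
Edit distance = 4.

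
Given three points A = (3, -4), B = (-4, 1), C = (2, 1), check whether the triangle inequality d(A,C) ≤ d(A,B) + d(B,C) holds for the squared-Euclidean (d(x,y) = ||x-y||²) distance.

d(A,B) = 7² + 5² = 74, d(B,C) = 6² + 0² = 36, d(A,C) = 1² + 5² = 26.
d(A,C) = 26 ≤ 74 + 36 = 110. Triangle inequality is satisfied.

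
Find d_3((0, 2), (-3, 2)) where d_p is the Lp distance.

(Σ|x_i - y_i|^3)^(1/3) = (|0 - (-3)|^3 + |2 - 2|^3)^(1/3)
= (3^3 + 0^3)^(1/3) = (27 + 0)^(1/3) = (27)^(1/3) = 3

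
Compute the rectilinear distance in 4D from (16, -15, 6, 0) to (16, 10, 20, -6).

Σ|x_i - y_i| = |16 - 16| + |-15 - 10| + |6 - 20| + |0 - (-6)| = 0 + 25 + 14 + 6 = 45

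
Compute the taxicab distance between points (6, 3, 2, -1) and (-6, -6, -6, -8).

Σ|x_i - y_i| = |6 - (-6)| + |3 - (-6)| + |2 - (-6)| + |-1 - (-8)| = 12 + 9 + 8 + 7 = 36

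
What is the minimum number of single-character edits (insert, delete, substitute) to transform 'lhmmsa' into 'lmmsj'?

Let D[i][j] be the edit distance between the first i characters of 'lhmmsa' and the first j characters of 'lmmsj', with D[i][0] = i, D[0][j] = j, and D[i][j] = D[i-1][j-1] if the characters match, else 1 + min(D[i-1][j], D[i][j-1], D[i-1][j-1]). Filling the table (rows: prefixes of 'lhmmsa', columns: prefixes of 'lmmsj'):
     ε  l  m  m  s  j
  ε  0  1  2  3  4  5
  l  1  0  1  2  3  4
  h  2  1  1  2  3  4
  m  3  2  1  1  2  3
  m  4  3  2  1  2  3
  s  5  4  3  2  1  2
  a  6  5  4  3  2  2
The bottom-right entry gives D[6][5] = 2, so no sequence of fewer than 2 edits works. Backtracking through the table gives one optimal edit sequence (2 edits):
  lhmmsa → lmmsa (del h @2)
  lmmsa → lmmsj (sub a→j @5)
Edit distance = 2.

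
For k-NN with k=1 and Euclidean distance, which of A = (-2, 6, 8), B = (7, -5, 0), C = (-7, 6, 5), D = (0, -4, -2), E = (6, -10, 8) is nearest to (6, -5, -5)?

Distances: d(A) ≈ 18.8149, d(B) ≈ 5.099, d(C) ≈ 19.7484, d(D) ≈ 6.7823, d(E) ≈ 13.9284. Nearest: B = (7, -5, 0) with distance 5.099.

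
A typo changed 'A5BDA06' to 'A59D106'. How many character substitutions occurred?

Differing positions: 3, 5. Hamming distance = 2.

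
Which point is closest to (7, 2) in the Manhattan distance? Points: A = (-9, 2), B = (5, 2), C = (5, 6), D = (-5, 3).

Distances: d(A) = 16, d(B) = 2, d(C) = 6, d(D) = 13. Nearest: B = (5, 2) with distance 2.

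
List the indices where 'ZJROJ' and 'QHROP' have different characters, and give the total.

Differing positions: 1, 2, 5. Hamming distance = 3.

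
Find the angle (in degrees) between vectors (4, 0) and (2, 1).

With u = (4, 0), v = (2, 1):
u·v = 4·2 + 0·1 = 8 + 0 = 8.
|u| = √(4² + 0²) = √16, |v| = √(2² + 1²) = √5, so |u||v| = √(16·5) = √80.
cos θ = (u·v)/(|u||v|) = 8/√80 ≈ 0.894427
θ = arccos(0.894427) ≈ 26.57°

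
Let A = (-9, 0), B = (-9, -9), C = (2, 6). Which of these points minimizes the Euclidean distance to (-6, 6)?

Distances: d(A) ≈ 6.7082, d(B) ≈ 15.2971, d(C) = 8. Nearest: A = (-9, 0) with distance 6.7082.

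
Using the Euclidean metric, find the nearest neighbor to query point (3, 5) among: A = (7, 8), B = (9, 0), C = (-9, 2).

Distances: d(A) = 5, d(B) ≈ 7.8102, d(C) ≈ 12.3693. Nearest: A = (7, 8) with distance 5.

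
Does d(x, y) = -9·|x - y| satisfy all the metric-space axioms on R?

No. With c = -9 < 0, d fails non-negativity: d(3, 7) = -9·|3 - 7| = -9·4 = -36 < 0.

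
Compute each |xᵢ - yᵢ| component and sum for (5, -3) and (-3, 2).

Σ|x_i - y_i| = |5 - (-3)| + |-3 - 2| = 8 + 5 = 13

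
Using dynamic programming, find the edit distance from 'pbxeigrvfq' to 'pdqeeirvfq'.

Let D[i][j] be the edit distance between the first i characters of 'pbxeigrvfq' and the first j characters of 'pdqeeirvfq', with D[i][0] = i, D[0][j] = j, and D[i][j] = D[i-1][j-1] if the characters match, else 1 + min(D[i-1][j], D[i][j-1], D[i-1][j-1]). Filling the table (rows: prefixes of 'pbxeigrvfq', columns: prefixes of 'pdqeeirvfq'):
     ε  p  d  q  e  e  i  r  v  f  q
  ε  0  1  2  3  4  5  6  7  8  9 10
  p  1  0  1  2  3  4  5  6  7  8  9
  b  2  1  1  2  3  4  5  6  7  8  9
  x  3  2  2  2  3  4  5  6  7  8  9
  e  4  3  3  3  2  3  4  5  6  7  8
  i  5  4  4  4  3  3  3  4  5  6  7
  g  6  5  5  5  4  4  4  4  5  6  7
  r  7  6  6  6  5  5  5  4  5  6  7
  v  8  7  7  7  6  6  6  5  4  5  6
  f  9  8  8  8  7  7  7  6  5  4  5
  q 10  9  9  8  8  8  8  7  6  5  4
The bottom-right entry gives D[10][10] = 4, so no sequence of fewer than 4 edits works. Backtracking through the table gives one optimal edit sequence (4 edits):
  pbxeigrvfq → pdxeigrvfq (sub b→d @2)
  pdxeigrvfq → pdqeigrvfq (sub x→q @3)
  pdqeigrvfq → pdqeegrvfq (sub i→e @5)
  pdqeegrvfq → pdqeeirvfq (sub g→i @6)
Edit distance = 4.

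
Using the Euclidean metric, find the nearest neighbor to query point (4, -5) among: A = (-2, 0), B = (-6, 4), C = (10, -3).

Distances: d(A) ≈ 7.8102, d(B) ≈ 13.4536, d(C) ≈ 6.3246. Nearest: C = (10, -3) with distance 6.3246.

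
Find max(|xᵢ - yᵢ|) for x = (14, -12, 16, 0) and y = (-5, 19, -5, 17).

max(|x_i - y_i|) = max(|14 - (-5)|, |-12 - 19|, |16 - (-5)|, |0 - 17|) = max(19, 31, 21, 17) = 31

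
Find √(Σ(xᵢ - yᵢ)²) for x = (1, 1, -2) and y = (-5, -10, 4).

√(Σ(x_i - y_i)²) = √((1 - (-5))² + (1 - (-10))² + (-2 - 4)²)
= √(6² + 11² + (-6)²) = √(36 + 121 + 36) = √193 ≈ 13.8924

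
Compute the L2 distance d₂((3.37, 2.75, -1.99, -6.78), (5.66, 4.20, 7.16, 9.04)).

√(Σ(x_i - y_i)²) = √((3.37 - 5.66)² + (2.75 - 4.2)² + (-1.99 - 7.16)² + (-6.78 - 9.04)²)
= √((-2.29)² + (-1.45)² + (-9.15)² + (-15.82)²) = √(5.2441 + 2.1025 + 83.7225 + 250.2724) = √341.3415 ≈ 18.4754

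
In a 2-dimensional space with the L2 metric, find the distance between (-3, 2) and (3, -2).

(Σ|x_i - y_i|^2)^(1/2) = (|-3 - 3|^2 + |2 - (-2)|^2)^(1/2)
= (6^2 + 4^2)^(1/2) = (36 + 16)^(1/2) = (52)^(1/2) ≈ 7.2111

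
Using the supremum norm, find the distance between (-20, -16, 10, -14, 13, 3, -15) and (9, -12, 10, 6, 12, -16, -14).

max(|x_i - y_i|) = max(|-20 - 9|, |-16 - (-12)|, |10 - 10|, |-14 - 6|, |13 - 12|, |3 - (-16)|, |-15 - (-14)|) = max(29, 4, 0, 20, 1, 19, 1) = 29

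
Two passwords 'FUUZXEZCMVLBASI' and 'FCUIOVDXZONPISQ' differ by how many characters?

Differing positions: 2, 4, 5, 6, 7, 8, 9, 10, 11, 12, 13, 15. Hamming distance = 12.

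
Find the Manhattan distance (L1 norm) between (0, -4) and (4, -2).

Σ|x_i - y_i| = |0 - 4| + |-4 - (-2)| = 4 + 2 = 6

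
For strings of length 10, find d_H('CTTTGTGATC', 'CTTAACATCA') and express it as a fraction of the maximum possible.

Differing positions: 4, 5, 6, 7, 8, 9, 10. Hamming distance = 7. The maximum possible Hamming distance for length-10 strings is 10, so d_H/10 = 7/10 = 0.7.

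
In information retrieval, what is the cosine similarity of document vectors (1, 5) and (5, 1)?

With u = (1, 5), v = (5, 1):
u·v = 1·5 + 5·1 = 5 + 5 = 10.
|u| = √(1² + 5²) = √26, |v| = √(5² + 1²) = √26, so |u||v| = √(26·26) = √676 = 26.
cos θ = (u·v)/(|u||v|) = 10/26 ≈ 0.3846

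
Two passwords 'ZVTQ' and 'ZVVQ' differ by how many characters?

Differing positions: 3. Hamming distance = 1.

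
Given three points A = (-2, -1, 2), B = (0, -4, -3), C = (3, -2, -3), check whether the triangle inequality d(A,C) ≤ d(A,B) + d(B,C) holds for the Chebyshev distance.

d(A,B) = max(2, 3, 5) = 5, d(B,C) = max(3, 2, 0) = 3, d(A,C) = max(5, 1, 5) = 5.
d(A,C) = 5 ≤ 5 + 3 = 8. Triangle inequality is satisfied.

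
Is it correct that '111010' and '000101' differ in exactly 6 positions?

Differing positions: 1, 2, 3, 4, 5, 6. Hamming distance = 6, so the claim is true.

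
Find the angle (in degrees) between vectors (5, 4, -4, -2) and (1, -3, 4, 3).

With u = (5, 4, -4, -2), v = (1, -3, 4, 3):
u·v = 5·1 + 4·(-3) + (-4)·4 + (-2)·3 = 5 + (-12) + (-16) + (-6) = -29.
|u| = √(5² + 4² + (-4)² + (-2)²) = √61, |v| = √(1² + (-3)² + 4² + 3²) = √35, so |u||v| = √(61·35) = √2135.
cos θ = (u·v)/(|u||v|) = -29/√2135 ≈ -0.627623
θ = arccos(-0.627623) ≈ 128.87°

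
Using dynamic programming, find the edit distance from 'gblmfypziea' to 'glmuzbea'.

Let D[i][j] be the edit distance between the first i characters of 'gblmfypziea' and the first j characters of 'glmuzbea', with D[i][0] = i, D[0][j] = j, and D[i][j] = D[i-1][j-1] if the characters match, else 1 + min(D[i-1][j], D[i][j-1], D[i-1][j-1]). Filling the table (rows: prefixes of 'gblmfypziea', columns: prefixes of 'glmuzbea'):
     ε  g  l  m  u  z  b  e  a
  ε  0  1  2  3  4  5  6  7  8
  g  1  0  1  2  3  4  5  6  7
  b  2  1  1  2  3  4  4  5  6
  l  3  2  1  2  3  4  5  5  6
  m  4  3  2  1  2  3  4  5  6
  f  5  4  3  2  2  3  4  5  6
  y  6  5  4  3  3  3  4  5  6
  p  7  6  5  4  4  4  4  5  6
  z  8  7  6  5  5  4  5  5  6
  i  9  8  7  6  6  5  5  6  6
  e 10  9  8  7  7  6  6  5  6
  a 11 10  9  8  8  7  7  6  5
The bottom-right entry gives D[11][8] = 5, so no sequence of fewer than 5 edits works. Backtracking through the table gives one optimal edit sequence (5 edits):
  gblmfypziea → glmfypziea (del b @2)
  glmfypziea → glmypziea (del f @4)
  glmypziea → glmpziea (del y @4)
  glmpziea → glmuziea (sub p→u @4)
  glmuziea → glmuzbea (sub i→b @6)
Edit distance = 5.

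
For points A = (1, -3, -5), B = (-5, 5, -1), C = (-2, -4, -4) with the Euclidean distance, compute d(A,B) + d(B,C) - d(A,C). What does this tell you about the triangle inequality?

d(A,B) = √(6² + 8² + 4²) = √116 ≈ 10.7703, d(B,C) = √(3² + 9² + 3²) = √99 ≈ 9.9499, d(A,C) = √(3² + 1² + 1²) = √11 ≈ 3.3166.
d(A,B) + d(B,C) - d(A,C) = 10.7703 + 9.9499 - 3.3166 = 20.7202 - 3.3166 = 17.4036 (to 4 decimal places). This is ≥ 0, so the triangle inequality holds for these points.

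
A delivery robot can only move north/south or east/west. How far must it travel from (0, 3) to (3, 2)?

Σ|x_i - y_i| = |0 - 3| + |3 - 2| = 3 + 1 = 4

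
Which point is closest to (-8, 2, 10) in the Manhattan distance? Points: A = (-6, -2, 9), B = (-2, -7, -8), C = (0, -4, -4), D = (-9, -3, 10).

Distances: d(A) = 7, d(B) = 33, d(C) = 28, d(D) = 6. Nearest: D = (-9, -3, 10) with distance 6.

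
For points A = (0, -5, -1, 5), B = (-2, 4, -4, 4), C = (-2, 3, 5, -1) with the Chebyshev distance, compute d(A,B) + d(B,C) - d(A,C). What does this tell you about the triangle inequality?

d(A,B) = max(2, 9, 3, 1) = 9, d(B,C) = max(0, 1, 9, 5) = 9, d(A,C) = max(2, 8, 6, 6) = 8.
d(A,B) + d(B,C) - d(A,C) = 9 + 9 - 8 = 18 - 8 = 10. This is ≥ 0, so the triangle inequality holds for these points.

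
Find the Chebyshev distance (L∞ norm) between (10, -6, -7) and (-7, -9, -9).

max(|x_i - y_i|) = max(|10 - (-7)|, |-6 - (-9)|, |-7 - (-9)|) = max(17, 3, 2) = 17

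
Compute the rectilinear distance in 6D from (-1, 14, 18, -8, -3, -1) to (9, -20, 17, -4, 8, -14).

Σ|x_i - y_i| = |-1 - 9| + |14 - (-20)| + |18 - 17| + |-8 - (-4)| + |-3 - 8| + |-1 - (-14)| = 10 + 34 + 1 + 4 + 11 + 13 = 73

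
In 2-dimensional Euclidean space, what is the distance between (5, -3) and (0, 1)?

√(Σ(x_i - y_i)²) = √((5 - 0)² + (-3 - 1)²)
= √(5² + (-4)²) = √(25 + 16) = √41 ≈ 6.4031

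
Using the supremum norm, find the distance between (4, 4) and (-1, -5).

max(|x_i - y_i|) = max(|4 - (-1)|, |4 - (-5)|) = max(5, 9) = 9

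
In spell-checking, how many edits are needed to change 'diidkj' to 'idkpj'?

Let D[i][j] be the edit distance between the first i characters of 'diidkj' and the first j characters of 'idkpj', with D[i][0] = i, D[0][j] = j, and D[i][j] = D[i-1][j-1] if the characters match, else 1 + min(D[i-1][j], D[i][j-1], D[i-1][j-1]). Filling the table (rows: prefixes of 'diidkj', columns: prefixes of 'idkpj'):
     ε  i  d  k  p  j
  ε  0  1  2  3  4  5
  d  1  1  1  2  3  4
  i  2  1  2  2  3  4
  i  3  2  2  3  3  4
  d  4  3  2  3  4  4
  k  5  4  3  2  3  4
  j  6  5  4  3  3  3
The bottom-right entry gives D[6][5] = 3, so no sequence of fewer than 3 edits works. Backtracking through the table gives one optimal edit sequence (3 edits):
  diidkj → iidkj (del d @1)
  iidkj → idkj (del i @1)
  idkj → idkpj (ins p @4)
Edit distance = 3.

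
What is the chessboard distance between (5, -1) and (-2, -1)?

max(|x_i - y_i|) = max(|5 - (-2)|, |-1 - (-1)|) = max(7, 0) = 7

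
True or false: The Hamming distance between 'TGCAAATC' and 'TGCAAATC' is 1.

Differing positions: none. Hamming distance = 0, so the claim that d_H = 1 is false.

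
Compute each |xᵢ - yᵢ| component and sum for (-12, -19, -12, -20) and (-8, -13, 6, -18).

Σ|x_i - y_i| = |-12 - (-8)| + |-19 - (-13)| + |-12 - 6| + |-20 - (-18)| = 4 + 6 + 18 + 2 = 30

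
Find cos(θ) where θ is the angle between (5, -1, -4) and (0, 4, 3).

With u = (5, -1, -4), v = (0, 4, 3):
u·v = 5·0 + (-1)·4 + (-4)·3 = 0 + (-4) + (-12) = -16.
|u| = √(5² + (-1)² + (-4)²) = √42, |v| = √(0² + 4² + 3²) = √25, so |u||v| = √(42·25) = √1050.
cos θ = (u·v)/(|u||v|) = -16/√1050 ≈ -0.4938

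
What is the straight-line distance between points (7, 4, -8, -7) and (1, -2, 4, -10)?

√(Σ(x_i - y_i)²) = √((7 - 1)² + (4 - (-2))² + (-8 - 4)² + (-7 - (-10))²)
= √(6² + 6² + (-12)² + 3²) = √(36 + 36 + 144 + 9) = √225 = 15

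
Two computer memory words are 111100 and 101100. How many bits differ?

Differing positions: 2. Hamming distance = 1.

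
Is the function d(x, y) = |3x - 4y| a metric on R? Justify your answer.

No. d fails symmetry: d(6, 1) = |3·6 - 4·1| = |14| = 14, but d(1, 6) = |3·1 - 4·6| = |-21| = 21. Since 14 ≠ 21, d(x,y) ≠ d(y,x) in general.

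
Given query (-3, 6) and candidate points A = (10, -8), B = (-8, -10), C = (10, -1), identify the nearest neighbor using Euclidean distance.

Distances: d(A) ≈ 19.105, d(B) ≈ 16.7631, d(C) ≈ 14.7648. Nearest: C = (10, -1) with distance 14.7648.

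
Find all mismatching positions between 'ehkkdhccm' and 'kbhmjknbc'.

Differing positions: 1, 2, 3, 4, 5, 6, 7, 8, 9. Hamming distance = 9.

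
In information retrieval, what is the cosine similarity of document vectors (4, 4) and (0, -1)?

With u = (4, 4), v = (0, -1):
u·v = 4·0 + 4·(-1) = 0 + (-4) = -4.
|u| = √(4² + 4²) = √32, |v| = √(0² + (-1)²) = √1, so |u||v| = √(32·1) = √32.
cos θ = (u·v)/(|u||v|) = -4/√32 ≈ -0.7071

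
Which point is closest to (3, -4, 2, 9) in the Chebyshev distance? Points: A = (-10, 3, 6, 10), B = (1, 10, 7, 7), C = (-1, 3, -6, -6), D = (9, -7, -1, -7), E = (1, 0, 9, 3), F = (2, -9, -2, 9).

Distances: d(A) = 13, d(B) = 14, d(C) = 15, d(D) = 16, d(E) = 7, d(F) = 5. Nearest: F = (2, -9, -2, 9) with distance 5.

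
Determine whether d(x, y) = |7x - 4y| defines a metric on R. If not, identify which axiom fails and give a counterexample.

No. d fails symmetry: d(2, 4) = |7·2 - 4·4| = |-2| = 2, but d(4, 2) = |7·4 - 4·2| = |20| = 20. Since 2 ≠ 20, d(x,y) ≠ d(y,x) in general.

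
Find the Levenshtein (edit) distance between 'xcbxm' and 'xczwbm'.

Let D[i][j] be the edit distance between the first i characters of 'xcbxm' and the first j characters of 'xczwbm', with D[i][0] = i, D[0][j] = j, and D[i][j] = D[i-1][j-1] if the characters match, else 1 + min(D[i-1][j], D[i][j-1], D[i-1][j-1]). Filling the table (rows: prefixes of 'xcbxm', columns: prefixes of 'xczwbm'):
     ε  x  c  z  w  b  m
  ε  0  1  2  3  4  5  6
  x  1  0  1  2  3  4  5
  c  2  1  0  1  2  3  4
  b  3  2  1  1  2  2  3
  x  4  3  2  2  2  3  3
  m  5  4  3  3  3  3  3
The bottom-right entry gives D[5][6] = 3, so no sequence of fewer than 3 edits works. Backtracking through the table gives one optimal edit sequence (3 edits):
  xcbxm → xczbxm (ins z @3)
  xczbxm → xczwxm (sub b→w @4)
  xczwxm → xczwbm (sub x→b @5)
Edit distance = 3.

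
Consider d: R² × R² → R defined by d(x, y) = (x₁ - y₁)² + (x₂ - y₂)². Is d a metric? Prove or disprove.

No. The squared Euclidean distance fails the triangle inequality. Counterexample: x = (0, 0), y = (4, 4), z = (8, 8). d(x,z) = 8² + 8² = 128, but d(x,y) + d(y,z) = (4² + 4²) + (4² + 4²) = 32 + 32 = 64. Since 128 > 64, the triangle inequality is violated. (Note: √d, the ordinary Euclidean distance, IS a metric.)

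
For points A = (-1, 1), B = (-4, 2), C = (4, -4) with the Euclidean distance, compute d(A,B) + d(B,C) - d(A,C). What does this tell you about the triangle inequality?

d(A,B) = √(3² + 1²) = √10 ≈ 3.1623, d(B,C) = √(8² + 6²) = √100 = 10, d(A,C) = √(5² + 5²) = √50 ≈ 7.0711.
d(A,B) + d(B,C) - d(A,C) = 3.1623 + 10 - 7.0711 = 13.1623 - 7.0711 = 6.0912 (to 4 decimal places). This is ≥ 0, so the triangle inequality holds for these points.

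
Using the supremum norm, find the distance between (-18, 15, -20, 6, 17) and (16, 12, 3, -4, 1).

max(|x_i - y_i|) = max(|-18 - 16|, |15 - 12|, |-20 - 3|, |6 - (-4)|, |17 - 1|) = max(34, 3, 23, 10, 16) = 34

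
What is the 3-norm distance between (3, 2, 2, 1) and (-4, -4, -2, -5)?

(Σ|x_i - y_i|^3)^(1/3) = (|3 - (-4)|^3 + |2 - (-4)|^3 + |2 - (-2)|^3 + |1 - (-5)|^3)^(1/3)
= (7^3 + 6^3 + 4^3 + 6^3)^(1/3) = (343 + 216 + 64 + 216)^(1/3) = (839)^(1/3) ≈ 9.4316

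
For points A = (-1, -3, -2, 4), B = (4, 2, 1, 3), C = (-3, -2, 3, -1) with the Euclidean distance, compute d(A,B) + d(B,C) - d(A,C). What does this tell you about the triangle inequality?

d(A,B) = √(5² + 5² + 3² + 1²) = √60 ≈ 7.746, d(B,C) = √(7² + 4² + 2² + 4²) = √85 ≈ 9.2195, d(A,C) = √(2² + 1² + 5² + 5²) = √55 ≈ 7.4162.
d(A,B) + d(B,C) - d(A,C) = 7.746 + 9.2195 - 7.4162 = 16.9655 - 7.4162 = 9.5493 (to 4 decimal places). This is ≥ 0, so the triangle inequality holds for these points.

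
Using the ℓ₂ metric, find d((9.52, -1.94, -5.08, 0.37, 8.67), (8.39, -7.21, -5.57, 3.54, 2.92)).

√(Σ(x_i - y_i)²) = √((9.52 - 8.39)² + (-1.94 - (-7.21))² + (-5.08 - (-5.57))² + (0.37 - 3.54)² + (8.67 - 2.92)²)
= √(1.13² + 5.27² + 0.49² + (-3.17)² + 5.75²) = √(1.2769 + 27.7729 + 0.2401 + 10.0489 + 33.0625) = √72.4013 ≈ 8.5089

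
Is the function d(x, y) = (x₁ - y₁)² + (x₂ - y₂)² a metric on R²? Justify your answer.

No. The squared Euclidean distance fails the triangle inequality. Counterexample: x = (0, 0), y = (3, 5), z = (6, 10). d(x,z) = 6² + 10² = 136, but d(x,y) + d(y,z) = (3² + 5²) + (3² + 5²) = 34 + 34 = 68. Since 136 > 68, the triangle inequality is violated. (Note: √d, the ordinary Euclidean distance, IS a metric.)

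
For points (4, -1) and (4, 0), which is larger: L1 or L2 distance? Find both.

L1 = |4 - 4| + |-1 - 0| = 0 + 1 = 1
L2 = √(0² + 1²) = √1 = 1
L1 ≥ L2 always (equality iff movement is along one axis); L1 = L2 here (movement is along a single axis).
Ratio L1/L2 = 1/1 = 1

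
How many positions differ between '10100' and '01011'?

Differing positions: 1, 2, 3, 4, 5. Hamming distance = 5.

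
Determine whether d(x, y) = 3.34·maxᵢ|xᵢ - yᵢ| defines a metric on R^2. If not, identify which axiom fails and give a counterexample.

Yes. The L∞ (Chebyshev) norm induces a metric on R^2, and multiplying a metric by a positive constant 3.34 > 0 preserves all four axioms: non-negativity (3.34·||x-y|| ≥ 0), identity (3.34·||x-y|| = 0 ⟺ ||x-y|| = 0 ⟺ x = y), symmetry (||x-y|| = ||y-x||), and the triangle inequality (3.34·||x-z|| ≤ 3.34·||x-y|| + 3.34·||y-z||). So d is a metric.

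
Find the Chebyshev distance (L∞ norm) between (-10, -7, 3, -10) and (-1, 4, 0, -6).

max(|x_i - y_i|) = max(|-10 - (-1)|, |-7 - 4|, |3 - 0|, |-10 - (-6)|) = max(9, 11, 3, 4) = 11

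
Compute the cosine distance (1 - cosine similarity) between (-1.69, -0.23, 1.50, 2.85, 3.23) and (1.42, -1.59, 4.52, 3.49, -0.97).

With u = (-1.69, -0.23, 1.50, 2.85, 3.23), v = (1.42, -1.59, 4.52, 3.49, -0.97):
u·v = (-1.69)·1.42 + (-0.23)·(-1.59) + 1.5·4.52 + 2.85·3.49 + 3.23·(-0.97) = (-2.3998) + 0.3657 + 6.78 + 9.9465 + (-3.1331) = 11.5593.
|u| = √((-1.69)² + (-0.23)² + 1.5² + 2.85² + 3.23²) = √(2.8561 + 0.0529 + 2.25 + 8.1225 + 10.4329) = √23.7144, |v| = √(1.42² + (-1.59)² + 4.52² + 3.49² + (-0.97)²) = √(2.0164 + 2.5281 + 20.4304 + 12.1801 + 0.9409) = √38.0959.
cos θ = (u·v)/(|u||v|) = 11.5593/(√23.7144·√38.0959) ≈ 0.3846
Cosine distance = 1 - cos θ ≈ 1 - 0.3846 = 0.6154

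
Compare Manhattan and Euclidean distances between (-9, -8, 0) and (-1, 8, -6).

L1 = |-9 - (-1)| + |-8 - 8| + |0 - (-6)| = 8 + 16 + 6 = 30
L2 = √(8² + 16² + 6²) = √356 ≈ 18.868
L1 ≥ L2 always (equality iff movement is along one axis); L1 > L2 here.
Ratio L1/L2 = 30/√356 ≈ 1.59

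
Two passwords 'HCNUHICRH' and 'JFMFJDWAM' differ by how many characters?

Differing positions: 1, 2, 3, 4, 5, 6, 7, 8, 9. Hamming distance = 9.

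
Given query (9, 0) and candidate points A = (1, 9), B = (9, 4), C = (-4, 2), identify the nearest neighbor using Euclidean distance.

Distances: d(A) ≈ 12.0416, d(B) = 4, d(C) ≈ 13.1529. Nearest: B = (9, 4) with distance 4.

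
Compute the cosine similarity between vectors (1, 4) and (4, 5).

With u = (1, 4), v = (4, 5):
u·v = 1·4 + 4·5 = 4 + 20 = 24.
|u| = √(1² + 4²) = √17, |v| = √(4² + 5²) = √41, so |u||v| = √(17·41) = √697.
cos θ = (u·v)/(|u||v|) = 24/√697 ≈ 0.9091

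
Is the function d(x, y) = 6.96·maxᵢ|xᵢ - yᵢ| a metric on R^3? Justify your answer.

Yes. The L∞ (Chebyshev) norm induces a metric on R^3, and multiplying a metric by a positive constant 6.96 > 0 preserves all four axioms: non-negativity (6.96·||x-y|| ≥ 0), identity (6.96·||x-y|| = 0 ⟺ ||x-y|| = 0 ⟺ x = y), symmetry (||x-y|| = ||y-x||), and the triangle inequality (6.96·||x-z|| ≤ 6.96·||x-y|| + 6.96·||y-z||). So d is a metric.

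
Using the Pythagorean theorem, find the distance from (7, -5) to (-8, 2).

√(Σ(x_i - y_i)²) = √((7 - (-8))² + (-5 - 2)²)
= √(15² + (-7)²) = √(225 + 49) = √274 ≈ 16.5529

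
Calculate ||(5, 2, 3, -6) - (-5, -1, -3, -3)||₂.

√(Σ(x_i - y_i)²) = √((5 - (-5))² + (2 - (-1))² + (3 - (-3))² + (-6 - (-3))²)
= √(10² + 3² + 6² + (-3)²) = √(100 + 9 + 36 + 9) = √154 ≈ 12.4097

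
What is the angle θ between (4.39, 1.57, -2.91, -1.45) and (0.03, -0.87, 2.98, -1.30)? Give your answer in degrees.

With u = (4.39, 1.57, -2.91, -1.45), v = (0.03, -0.87, 2.98, -1.30):
u·v = 4.39·0.03 + 1.57·(-0.87) + (-2.91)·2.98 + (-1.45)·(-1.3) = 0.1317 + (-1.3659) + (-8.6718) + 1.885 = -8.021.
|u| = √(4.39² + 1.57² + (-2.91)² + (-1.45)²) = √(19.2721 + 2.4649 + 8.4681 + 2.1025) = √32.3076, |v| = √(0.03² + (-0.87)² + 2.98² + (-1.3)²) = √(0.0009 + 0.7569 + 8.8804 + 1.69) = √11.3282.
cos θ = (u·v)/(|u||v|) = -8.021/(√32.3076·√11.3282) ≈ -0.419272
θ = arccos(-0.419272) ≈ 114.79°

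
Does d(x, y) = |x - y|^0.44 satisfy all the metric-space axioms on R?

Yes. With 0 < p = 0.44 ≤ 1, d(x,y) = |x-y|^0.44 is a metric on R. Non-negativity and symmetry are immediate; |x-y|^0.44 = 0 ⟺ |x-y| = 0 ⟺ x = y. For the triangle inequality, the function t ↦ t^0.44 is subadditive on [0,∞) when p ≤ 1, so |x-z|^0.44 ≤ (|x-y| + |y-z|)^0.44 ≤ |x-y|^0.44 + |y-z|^0.44.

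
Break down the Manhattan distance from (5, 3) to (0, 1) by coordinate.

Σ|x_i - y_i| = |5 - 0| + |3 - 1| = 5 + 2 = 7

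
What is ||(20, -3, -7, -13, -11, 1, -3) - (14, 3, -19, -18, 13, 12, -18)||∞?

max(|x_i - y_i|) = max(|20 - 14|, |-3 - 3|, |-7 - (-19)|, |-13 - (-18)|, |-11 - 13|, |1 - 12|, |-3 - (-18)|) = max(6, 6, 12, 5, 24, 11, 15) = 24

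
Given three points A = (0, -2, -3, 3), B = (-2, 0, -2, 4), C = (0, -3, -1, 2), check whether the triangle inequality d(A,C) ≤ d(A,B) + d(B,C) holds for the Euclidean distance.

d(A,B) = √(2² + 2² + 1² + 1²) = √10 ≈ 3.1623, d(B,C) = √(2² + 3² + 1² + 2²) = √18 ≈ 4.2426, d(A,C) = √(0² + 1² + 2² + 1²) = √6 ≈ 2.4495.
d(A,C) ≈ 2.4495 ≤ 3.1623 + 4.2426 = 7.4049. Triangle inequality is satisfied.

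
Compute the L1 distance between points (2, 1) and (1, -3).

Σ|x_i - y_i| = |2 - 1| + |1 - (-3)| = 1 + 4 = 5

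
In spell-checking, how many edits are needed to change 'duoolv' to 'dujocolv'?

Let D[i][j] be the edit distance between the first i characters of 'duoolv' and the first j characters of 'dujocolv', with D[i][0] = i, D[0][j] = j, and D[i][j] = D[i-1][j-1] if the characters match, else 1 + min(D[i-1][j], D[i][j-1], D[i-1][j-1]). Filling the table (rows: prefixes of 'duoolv', columns: prefixes of 'dujocolv'):
     ε  d  u  j  o  c  o  l  v
  ε  0  1  2  3  4  5  6  7  8
  d  1  0  1  2  3  4  5  6  7
  u  2  1  0  1  2  3  4  5  6
  o  3  2  1  1  1  2  3  4  5
  o  4  3  2  2  1  2  2  3  4
  l  5  4  3  3  2  2  3  2  3
  v  6  5  4  4  3  3  3  3  2
The bottom-right entry gives D[6][8] = 2, so no sequence of fewer than 2 edits works. Backtracking through the table gives one optimal edit sequence (2 edits):
  duoolv → dujoolv (ins j @3)
  dujoolv → dujocolv (ins c @5)
Edit distance = 2.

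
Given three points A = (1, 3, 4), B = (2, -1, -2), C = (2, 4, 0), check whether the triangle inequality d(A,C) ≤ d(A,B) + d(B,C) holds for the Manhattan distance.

d(A,B) = 1 + 4 + 6 = 11, d(B,C) = 0 + 5 + 2 = 7, d(A,C) = 1 + 1 + 4 = 6.
d(A,C) = 6 ≤ 11 + 7 = 18. Triangle inequality is satisfied.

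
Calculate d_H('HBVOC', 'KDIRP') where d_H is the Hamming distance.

Differing positions: 1, 2, 3, 4, 5. Hamming distance = 5.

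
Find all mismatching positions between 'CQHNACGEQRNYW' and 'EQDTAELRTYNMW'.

Differing positions: 1, 3, 4, 6, 7, 8, 9, 10, 12. Hamming distance = 9.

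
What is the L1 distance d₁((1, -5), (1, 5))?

Σ|x_i - y_i| = |1 - 1| + |-5 - 5| = 0 + 10 = 10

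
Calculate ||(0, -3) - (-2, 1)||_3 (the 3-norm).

(Σ|x_i - y_i|^3)^(1/3) = (|0 - (-2)|^3 + |-3 - 1|^3)^(1/3)
= (2^3 + 4^3)^(1/3) = (8 + 64)^(1/3) = (72)^(1/3) ≈ 4.1602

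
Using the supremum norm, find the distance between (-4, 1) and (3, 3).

max(|x_i - y_i|) = max(|-4 - 3|, |1 - 3|) = max(7, 2) = 7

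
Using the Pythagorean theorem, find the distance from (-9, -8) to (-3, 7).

√(Σ(x_i - y_i)²) = √((-9 - (-3))² + (-8 - 7)²)
= √((-6)² + (-15)²) = √(36 + 225) = √261 ≈ 16.1555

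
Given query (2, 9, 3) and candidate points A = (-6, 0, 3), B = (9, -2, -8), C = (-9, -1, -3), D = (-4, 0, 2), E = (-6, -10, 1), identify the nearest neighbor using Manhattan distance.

Distances: d(A) = 17, d(B) = 29, d(C) = 27, d(D) = 16, d(E) = 29. Nearest: D = (-4, 0, 2) with distance 16.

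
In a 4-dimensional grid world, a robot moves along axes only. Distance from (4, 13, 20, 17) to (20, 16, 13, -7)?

Σ|x_i - y_i| = |4 - 20| + |13 - 16| + |20 - 13| + |17 - (-7)| = 16 + 3 + 7 + 24 = 50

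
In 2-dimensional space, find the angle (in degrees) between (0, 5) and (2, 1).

With u = (0, 5), v = (2, 1):
u·v = 0·2 + 5·1 = 0 + 5 = 5.
|u| = √(0² + 5²) = √25, |v| = √(2² + 1²) = √5, so |u||v| = √(25·5) = √125.
cos θ = (u·v)/(|u||v|) = 5/√125 ≈ 0.447214
θ = arccos(0.447214) ≈ 63.43°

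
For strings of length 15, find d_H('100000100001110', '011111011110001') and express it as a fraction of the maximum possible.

Differing positions: 1, 2, 3, 4, 5, 6, 7, 8, 9, 10, 11, 12, 13, 14, 15. Hamming distance = 15. The maximum possible Hamming distance for length-15 strings is 15, so d_H/15 = 15/15 = 1.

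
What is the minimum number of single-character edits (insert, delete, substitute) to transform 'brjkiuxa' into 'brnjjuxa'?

Let D[i][j] be the edit distance between the first i characters of 'brjkiuxa' and the first j characters of 'brnjjuxa', with D[i][0] = i, D[0][j] = j, and D[i][j] = D[i-1][j-1] if the characters match, else 1 + min(D[i-1][j], D[i][j-1], D[i-1][j-1]). Filling the table (rows: prefixes of 'brjkiuxa', columns: prefixes of 'brnjjuxa'):
     ε  b  r  n  j  j  u  x  a
  ε  0  1  2  3  4  5  6  7  8
  b  1  0  1  2  3  4  5  6  7
  r  2  1  0  1  2  3  4  5  6
  j  3  2  1  1  1  2  3  4  5
  k  4  3  2  2  2  2  3  4  5
  i  5  4  3  3  3  3  3  4  5
  u  6  5  4  4  4  4  3  4  5
  x  7  6  5  5  5  5  4  3  4
  a  8  7  6  6  6  6  5  4  3
The bottom-right entry gives D[8][8] = 3, so no sequence of fewer than 3 edits works. Backtracking through the table gives one optimal edit sequence (3 edits):
  brjkiuxa → brnkiuxa (sub j→n @3)
  brnkiuxa → brnjiuxa (sub k→j @4)
  brnjiuxa → brnjjuxa (sub i→j @5)
Edit distance = 3.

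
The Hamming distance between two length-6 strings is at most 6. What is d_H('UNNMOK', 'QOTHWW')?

Differing positions: 1, 2, 3, 4, 5, 6. Hamming distance = 6. The maximum possible Hamming distance for length-6 strings is 6, so d_H/6 = 6/6 = 1.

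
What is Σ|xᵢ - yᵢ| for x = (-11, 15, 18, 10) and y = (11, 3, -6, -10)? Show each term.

Σ|x_i - y_i| = |-11 - 11| + |15 - 3| + |18 - (-6)| + |10 - (-10)| = 22 + 12 + 24 + 20 = 78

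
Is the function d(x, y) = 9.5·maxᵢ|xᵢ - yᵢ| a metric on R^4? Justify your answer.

Yes. The L∞ (Chebyshev) norm induces a metric on R^4, and multiplying a metric by a positive constant 9.5 > 0 preserves all four axioms: non-negativity (9.5·||x-y|| ≥ 0), identity (9.5·||x-y|| = 0 ⟺ ||x-y|| = 0 ⟺ x = y), symmetry (||x-y|| = ||y-x||), and the triangle inequality (9.5·||x-z|| ≤ 9.5·||x-y|| + 9.5·||y-z||). So d is a metric.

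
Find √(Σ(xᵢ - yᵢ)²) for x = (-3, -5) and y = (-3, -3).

√(Σ(x_i - y_i)²) = √((-3 - (-3))² + (-5 - (-3))²)
= √(0² + (-2)²) = √(0 + 4) = √4 = 2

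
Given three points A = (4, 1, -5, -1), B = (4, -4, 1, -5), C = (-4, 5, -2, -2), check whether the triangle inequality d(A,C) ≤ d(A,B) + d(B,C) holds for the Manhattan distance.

d(A,B) = 0 + 5 + 6 + 4 = 15, d(B,C) = 8 + 9 + 3 + 3 = 23, d(A,C) = 8 + 4 + 3 + 1 = 16.
d(A,C) = 16 ≤ 15 + 23 = 38. Triangle inequality is satisfied.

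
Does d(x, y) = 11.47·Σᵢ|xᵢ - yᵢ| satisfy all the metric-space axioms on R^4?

Yes. The L1 (Manhattan) norm induces a metric on R^4, and multiplying a metric by a positive constant 11.47 > 0 preserves all four axioms: non-negativity (11.47·||x-y|| ≥ 0), identity (11.47·||x-y|| = 0 ⟺ ||x-y|| = 0 ⟺ x = y), symmetry (||x-y|| = ||y-x||), and the triangle inequality (11.47·||x-z|| ≤ 11.47·||x-y|| + 11.47·||y-z||). So d is a metric.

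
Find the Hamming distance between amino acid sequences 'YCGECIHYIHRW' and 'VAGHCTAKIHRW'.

Differing positions: 1, 2, 4, 6, 7, 8. Hamming distance = 6.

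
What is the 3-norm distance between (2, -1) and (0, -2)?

(Σ|x_i - y_i|^3)^(1/3) = (|2 - 0|^3 + |-1 - (-2)|^3)^(1/3)
= (2^3 + 1^3)^(1/3) = (8 + 1)^(1/3) = (9)^(1/3) ≈ 2.0801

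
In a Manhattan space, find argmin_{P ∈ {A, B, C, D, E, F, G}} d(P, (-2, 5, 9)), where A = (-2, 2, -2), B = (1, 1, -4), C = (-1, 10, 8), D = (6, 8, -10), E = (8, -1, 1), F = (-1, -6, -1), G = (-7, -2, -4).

Distances: d(A) = 14, d(B) = 20, d(C) = 7, d(D) = 30, d(E) = 24, d(F) = 22, d(G) = 25. Nearest: C = (-1, 10, 8) with distance 7.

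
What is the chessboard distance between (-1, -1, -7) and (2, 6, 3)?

max(|x_i - y_i|) = max(|-1 - 2|, |-1 - 6|, |-7 - 3|) = max(3, 7, 10) = 10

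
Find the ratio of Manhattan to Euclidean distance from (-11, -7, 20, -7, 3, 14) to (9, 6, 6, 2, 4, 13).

L1 = |-11 - 9| + |-7 - 6| + |20 - 6| + |-7 - 2| + |3 - 4| + |14 - 13| = 20 + 13 + 14 + 9 + 1 + 1 = 58
L2 = √(20² + 13² + 14² + 9² + 1² + 1²) = √848 ≈ 29.1204
L1 ≥ L2 always (equality iff movement is along one axis); L1 > L2 here.
Ratio L1/L2 = 58/√848 ≈ 1.9917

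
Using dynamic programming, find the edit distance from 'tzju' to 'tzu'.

Let D[i][j] be the edit distance between the first i characters of 'tzju' and the first j characters of 'tzu', with D[i][0] = i, D[0][j] = j, and D[i][j] = D[i-1][j-1] if the characters match, else 1 + min(D[i-1][j], D[i][j-1], D[i-1][j-1]). Filling the table (rows: prefixes of 'tzju', columns: prefixes of 'tzu'):
     ε  t  z  u
  ε  0  1  2  3
  t  1  0  1  2
  z  2  1  0  1
  j  3  2  1  1
  u  4  3  2  1
The bottom-right entry gives D[4][3] = 1, so no sequence of fewer than 1 edit works. Backtracking through the table gives one optimal edit sequence (1 edit):
  tzju → tzu (del j @3)
Edit distance = 1.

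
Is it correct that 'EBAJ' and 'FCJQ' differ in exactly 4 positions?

Differing positions: 1, 2, 3, 4. Hamming distance = 4, so the claim is true.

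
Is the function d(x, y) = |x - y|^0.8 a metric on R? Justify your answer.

Yes. With 0 < p = 0.8 ≤ 1, d(x,y) = |x-y|^0.8 is a metric on R. Non-negativity and symmetry are immediate; |x-y|^0.8 = 0 ⟺ |x-y| = 0 ⟺ x = y. For the triangle inequality, the function t ↦ t^0.8 is subadditive on [0,∞) when p ≤ 1, so |x-z|^0.8 ≤ (|x-y| + |y-z|)^0.8 ≤ |x-y|^0.8 + |y-z|^0.8.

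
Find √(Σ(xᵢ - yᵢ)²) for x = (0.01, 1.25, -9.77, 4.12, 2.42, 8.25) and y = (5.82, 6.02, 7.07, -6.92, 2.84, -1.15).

√(Σ(x_i - y_i)²) = √((0.01 - 5.82)² + (1.25 - 6.02)² + (-9.77 - 7.07)² + (4.12 - (-6.92))² + (2.42 - 2.84)² + (8.25 - (-1.15))²)
= √((-5.81)² + (-4.77)² + (-16.84)² + 11.04² + (-0.42)² + 9.4²) = √(33.7561 + 22.7529 + 283.5856 + 121.8816 + 0.1764 + 88.36) = √550.5126 ≈ 23.463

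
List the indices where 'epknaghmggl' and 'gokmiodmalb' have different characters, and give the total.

Differing positions: 1, 2, 4, 5, 6, 7, 9, 10, 11. Hamming distance = 9.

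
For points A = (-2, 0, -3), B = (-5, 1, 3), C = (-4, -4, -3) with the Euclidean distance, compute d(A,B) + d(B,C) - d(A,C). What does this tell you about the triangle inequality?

d(A,B) = √(3² + 1² + 6²) = √46 ≈ 6.7823, d(B,C) = √(1² + 5² + 6²) = √62 ≈ 7.874, d(A,C) = √(2² + 4² + 0²) = √20 ≈ 4.4721.
d(A,B) + d(B,C) - d(A,C) = 6.7823 + 7.874 - 4.4721 = 14.6563 - 4.4721 = 10.1842 (to 4 decimal places). This is ≥ 0, so the triangle inequality holds for these points.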